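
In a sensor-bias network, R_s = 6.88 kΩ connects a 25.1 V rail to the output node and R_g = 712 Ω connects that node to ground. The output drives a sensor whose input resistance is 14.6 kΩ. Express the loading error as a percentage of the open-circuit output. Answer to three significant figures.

The divider's output (Thévenin) resistance is R_s‖R_g = 645.2 Ω.
Fractional drop under load = R_th/(R_th + R_L) = 645.2 / (645.2 + 14600) = 0.04232.
So the output falls by 4.23 %.

4.23 %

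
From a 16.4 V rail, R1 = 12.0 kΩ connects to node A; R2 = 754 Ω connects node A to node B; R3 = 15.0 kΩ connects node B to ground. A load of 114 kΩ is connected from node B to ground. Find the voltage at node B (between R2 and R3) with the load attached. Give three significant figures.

At node B, R3 is in parallel with the load: R3‖R_L = 13260 Ω.
Below node A the resistance is R2 + (R3‖R_L) = 14010 Ω, so V_A = 16.4 × 14010/26010 = 8.834 V.
Then V_B = V_A × (R3‖R_L)/(R2 + R3‖R_L) = 8.834 × 13260/14010 = 8.36 V.

V ≈ 8.36 V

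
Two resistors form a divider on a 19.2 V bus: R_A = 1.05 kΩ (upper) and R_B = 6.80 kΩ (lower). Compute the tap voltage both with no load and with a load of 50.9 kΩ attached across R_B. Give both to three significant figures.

Unloaded: 16.6 V; loaded: 16.3 V

Open-circuit: V = 19.2 × 6.80/(1.05 + 6.80) = 16.6 V.
With the load, R_B becomes R_B‖R_L = 5.999 kΩ, so V = 19.2 × 5.999/7.049 = 16.3 V.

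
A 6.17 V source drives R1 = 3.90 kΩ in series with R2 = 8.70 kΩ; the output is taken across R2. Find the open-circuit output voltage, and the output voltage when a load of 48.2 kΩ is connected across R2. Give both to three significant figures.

Unloaded: 4.26 V; loaded: 4.03 V

Open-circuit: V = 6.17 × 8.70/(3.90 + 8.70) = 4.26 V.
With the load, R2 becomes R2‖R_L = 7.370 kΩ, so V = 6.17 × 7.370/11.27 = 4.03 V.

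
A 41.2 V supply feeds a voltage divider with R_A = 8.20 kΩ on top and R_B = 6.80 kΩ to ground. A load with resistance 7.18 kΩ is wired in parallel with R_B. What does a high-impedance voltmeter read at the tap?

The load sits in parallel with R_B: R_B‖R_L = (6.80 × 7.18) / (6.80 + 7.18) = 3.492 kΩ.
V_out = 41.2 × 3.492 / (8.20 + 3.492) = 41.2 × 3.492/11.69 = 12.3 V.
(Unloaded it would have been 18.7 V.)

V_out ≈ 12.3 V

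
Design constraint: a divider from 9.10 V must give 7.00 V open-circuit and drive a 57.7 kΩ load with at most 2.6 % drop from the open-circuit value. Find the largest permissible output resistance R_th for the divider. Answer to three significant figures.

Loading drop = R_th/(R_th + R_L) ≤ 0.0260, so R_th ≤ R_L · ε/(1−ε) = 57.7 kΩ × 0.0260/0.9740 = 1.54 kΩ.

R_th ≤ 1.54 kΩ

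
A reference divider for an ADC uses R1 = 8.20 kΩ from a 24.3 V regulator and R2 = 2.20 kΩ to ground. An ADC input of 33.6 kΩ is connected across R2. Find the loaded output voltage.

V_out ≈ 4.89 V

The load sits in parallel with R2: R2‖R_L = (2.20 × 33.6) / (2.20 + 33.6) = 2.065 kΩ.
V_out = 24.3 × 2.065 / (8.20 + 2.065) = 24.3 × 2.065/10.26 = 4.89 V.
(Unloaded it would have been 5.14 V.)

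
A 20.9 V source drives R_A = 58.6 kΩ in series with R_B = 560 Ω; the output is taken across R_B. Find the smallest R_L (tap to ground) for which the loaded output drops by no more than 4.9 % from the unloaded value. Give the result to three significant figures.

Output resistance R_th = R_A‖R_B = (58600 × 560)/59160 = 554.7 Ω.
The fractional drop is R_th/(R_th + R_L); requiring this ≤ 0.0490 gives R_L ≥ R_th(1/0.0490 − 1) = 554.7 × 19.41 = 10.8 kΩ.

R_L(min) ≈ 10.8 kΩ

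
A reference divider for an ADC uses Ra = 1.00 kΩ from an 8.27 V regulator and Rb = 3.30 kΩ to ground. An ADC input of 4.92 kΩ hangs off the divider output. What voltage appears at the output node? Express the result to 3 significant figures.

The load sits in parallel with Rb: Rb‖R_L = (3.30 × 4.92) / (3.30 + 4.92) = 1.975 kΩ.
V_out = 8.27 × 1.975 / (1.00 + 1.975) = 8.27 × 1.975/2.975 = 5.49 V.
(Unloaded it would have been 6.35 V.)

V_out ≈ 5.49 V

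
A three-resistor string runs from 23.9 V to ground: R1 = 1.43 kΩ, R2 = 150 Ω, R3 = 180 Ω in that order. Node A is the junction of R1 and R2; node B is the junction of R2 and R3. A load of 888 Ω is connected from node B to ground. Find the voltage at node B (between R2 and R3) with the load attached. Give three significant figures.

At node B, R3 is in parallel with the load: R3‖R_L = 149.7 Ω.
Below node A the resistance is R2 + (R3‖R_L) = 299.7 Ω, so V_A = 23.9 × 299.7/1730 = 4.141 V.
Then V_B = V_A × (R3‖R_L)/(R2 + R3‖R_L) = 4.141 × 149.7/299.7 = 2.07 V.

V ≈ 2.07 V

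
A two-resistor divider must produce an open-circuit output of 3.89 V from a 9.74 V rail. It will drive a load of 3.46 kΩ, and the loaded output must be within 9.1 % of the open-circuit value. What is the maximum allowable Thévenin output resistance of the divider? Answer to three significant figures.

Loading drop = R_th/(R_th + R_L) ≤ 0.0910, so R_th ≤ R_L · ε/(1−ε) = 3.46 kΩ × 0.0910/0.9090 = 346 Ω.
(Any R1, R2 with R2/(R1+R2) = 0.399 and R1‖R2 ≤ 346 Ω will meet the spec.)

R_th ≤ 346 Ω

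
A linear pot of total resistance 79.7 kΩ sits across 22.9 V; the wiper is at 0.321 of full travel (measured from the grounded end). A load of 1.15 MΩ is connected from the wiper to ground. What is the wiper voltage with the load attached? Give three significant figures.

V ≈ 7.24 V

The wiper splits the pot into (1−α)R = 54.12 kΩ above and αR = 25.58 kΩ below.
Lower section ‖ load = 25.03 kΩ.
V_wiper = 22.9 × 25.03/(54.12 + 25.03) = 7.24 V.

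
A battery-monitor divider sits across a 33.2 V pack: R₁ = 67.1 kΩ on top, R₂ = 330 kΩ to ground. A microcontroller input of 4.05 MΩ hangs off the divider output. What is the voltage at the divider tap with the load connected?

The load sits in parallel with R₂: R₂‖R_L = (330 × 4050) / (330 + 4050) = 305.1 kΩ.
V_out = 33.2 × 305.1 / (67.1 + 305.1) = 33.2 × 305.1/372.2 = 27.2 V.

V_out ≈ 27.2 V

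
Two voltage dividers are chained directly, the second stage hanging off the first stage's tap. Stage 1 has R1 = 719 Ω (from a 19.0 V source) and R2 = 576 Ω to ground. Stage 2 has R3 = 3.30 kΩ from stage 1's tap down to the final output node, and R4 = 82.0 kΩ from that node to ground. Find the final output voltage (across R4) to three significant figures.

Stage 2 presents R3+R4 = 85300 Ω as a load on stage 1's tap.
Stage 1's lower leg becomes R2‖(R3+R4) = 572.1 Ω, so V_mid = 19.0 × 572.1/1291 = 8.419 V.
Stage 2 is itself unloaded: V_out = V_mid × R4/(R3+R4) = 8.419 × 82000/85300 = 8.09 V.

V_out ≈ 8.09 V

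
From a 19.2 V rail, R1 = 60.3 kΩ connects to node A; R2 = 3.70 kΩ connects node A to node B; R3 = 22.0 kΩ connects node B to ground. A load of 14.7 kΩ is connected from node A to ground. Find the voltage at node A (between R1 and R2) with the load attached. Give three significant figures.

Below node A the series string R2+R3 = 25.70 kΩ sits in parallel with the 14.7 kΩ load: 9.351 kΩ.
V_A = 19.2 × 9.351/(60.3 + 9.351) = 2.58 V.

V ≈ 2.58 V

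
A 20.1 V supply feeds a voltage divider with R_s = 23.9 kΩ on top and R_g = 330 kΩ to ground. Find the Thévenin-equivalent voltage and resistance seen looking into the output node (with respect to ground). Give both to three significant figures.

V_th = 18.7 V, R_th = 22.3 kΩ

V_th is the open-circuit tap voltage: 20.1 × 330/(23.9 + 330) = 18.7 V.
With the supply zeroed, R_s and R_g appear in parallel from the tap: R_th = R_s‖R_g = (23.9 × 330)/353.9 = 22.3 kΩ.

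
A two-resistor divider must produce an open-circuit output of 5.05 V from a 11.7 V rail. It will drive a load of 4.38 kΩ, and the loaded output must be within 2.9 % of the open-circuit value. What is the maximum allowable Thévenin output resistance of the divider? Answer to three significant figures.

R_th ≤ 131 Ω

Loading drop = R_th/(R_th + R_L) ≤ 0.0290, so R_th ≤ R_L · ε/(1−ε) = 4.38 kΩ × 0.0290/0.9710 = 131 Ω.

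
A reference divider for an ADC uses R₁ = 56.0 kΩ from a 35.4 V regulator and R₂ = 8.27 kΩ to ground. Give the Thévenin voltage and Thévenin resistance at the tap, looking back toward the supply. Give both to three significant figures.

V_th = 4.56 V, R_th = 7.21 kΩ

V_th is the open-circuit tap voltage: 35.4 × 8.27/(56.0 + 8.27) = 4.56 V.
With the supply zeroed, R₁ and R₂ appear in parallel from the tap: R_th = R₁‖R₂ = (56.0 × 8.27)/64.27 = 7.21 kΩ.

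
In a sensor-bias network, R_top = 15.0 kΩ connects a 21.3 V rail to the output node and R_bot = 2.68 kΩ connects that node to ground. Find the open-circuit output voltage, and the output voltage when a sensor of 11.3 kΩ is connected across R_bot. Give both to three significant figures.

Unloaded: 3.23 V; loaded: 2.69 V

Open-circuit: V = 21.3 × 2.68/(15.0 + 2.68) = 3.23 V.
With the load, R_bot becomes R_bot‖R_L = 2.166 kΩ, so V = 21.3 × 2.166/17.17 = 2.69 V.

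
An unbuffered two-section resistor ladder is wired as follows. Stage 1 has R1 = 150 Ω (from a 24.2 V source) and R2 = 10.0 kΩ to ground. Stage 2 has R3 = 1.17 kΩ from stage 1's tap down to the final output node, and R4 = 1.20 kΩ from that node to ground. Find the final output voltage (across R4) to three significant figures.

V_out ≈ 11.4 V

Stage 2 presents R3+R4 = 2370 Ω as a load on stage 1's tap.
Stage 1's lower leg becomes R2‖(R3+R4) = 1916 Ω, so V_mid = 24.2 × 1916/2066 = 22.44 V.
Stage 2 is itself unloaded: V_out = V_mid × R4/(R3+R4) = 22.44 × 1200/2370 = 11.4 V.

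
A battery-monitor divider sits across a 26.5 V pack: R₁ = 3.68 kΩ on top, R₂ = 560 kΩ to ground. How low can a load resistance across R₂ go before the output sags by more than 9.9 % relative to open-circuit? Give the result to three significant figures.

R_L(min) ≈ 33.3 kΩ

Output resistance R_th = R₁‖R₂ = (3.68 × 560)/563.7 = 3.656 kΩ.
The fractional drop is R_th/(R_th + R_L); requiring this ≤ 0.0990 gives R_L ≥ R_th(1/0.0990 − 1) = 3.656 × 9.101 = 33.3 kΩ.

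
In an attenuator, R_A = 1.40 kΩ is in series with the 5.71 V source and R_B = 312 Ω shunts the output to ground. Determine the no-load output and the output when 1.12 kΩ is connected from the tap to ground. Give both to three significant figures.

Unloaded: 1.04 V; loaded: 0.848 V

Open-circuit: V = 5.71 × 312/(1400 + 312) = 1.04 V.
With the load, R_B becomes R_B‖R_L = 244.0 Ω, so V = 5.71 × 244.0/1644 = 0.848 V.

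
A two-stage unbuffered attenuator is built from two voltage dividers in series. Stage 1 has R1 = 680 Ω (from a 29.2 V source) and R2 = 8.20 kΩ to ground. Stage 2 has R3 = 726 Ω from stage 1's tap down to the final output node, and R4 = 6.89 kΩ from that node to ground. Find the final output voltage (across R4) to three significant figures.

V_out ≈ 22.5 V

Stage 2 presents R3+R4 = 7616 Ω as a load on stage 1's tap.
Stage 1's lower leg becomes R2‖(R3+R4) = 3949 Ω, so V_mid = 29.2 × 3949/4629 = 24.91 V.
Stage 2 is itself unloaded: V_out = V_mid × R4/(R3+R4) = 24.91 × 6890/7616 = 22.5 V.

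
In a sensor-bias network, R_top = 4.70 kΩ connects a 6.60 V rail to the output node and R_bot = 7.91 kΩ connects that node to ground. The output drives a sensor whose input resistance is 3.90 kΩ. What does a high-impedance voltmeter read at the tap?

V_out ≈ 2.36 V

The load sits in parallel with R_bot: R_bot‖R_L = (7.91 × 3.90) / (7.91 + 3.90) = 2.612 kΩ.
V_out = 6.60 × 2.612 / (4.70 + 2.612) = 6.60 × 2.612/7.312 = 2.36 V.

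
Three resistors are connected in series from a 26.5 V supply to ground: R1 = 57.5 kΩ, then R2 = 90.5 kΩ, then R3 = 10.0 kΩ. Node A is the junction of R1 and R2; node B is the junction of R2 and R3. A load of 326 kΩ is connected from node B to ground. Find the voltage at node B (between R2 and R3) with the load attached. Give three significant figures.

At node B, R3 is in parallel with the load: R3‖R_L = 9.702 kΩ.
Below node A the resistance is R2 + (R3‖R_L) = 100.2 kΩ, so V_A = 26.5 × 100.2/157.7 = 16.84 V.
Then V_B = V_A × (R3‖R_L)/(R2 + R3‖R_L) = 16.84 × 9.702/100.2 = 1.63 V.

V ≈ 1.63 V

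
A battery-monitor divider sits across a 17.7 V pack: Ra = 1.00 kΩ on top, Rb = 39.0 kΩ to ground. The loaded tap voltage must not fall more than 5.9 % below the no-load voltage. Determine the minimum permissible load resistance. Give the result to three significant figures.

R_L(min) ≈ 15.6 kΩ

Output resistance R_th = Ra‖Rb = (1000 × 39000)/40000 = 975.0 Ω.
The fractional drop is R_th/(R_th + R_L); requiring this ≤ 0.0590 gives R_L ≥ R_th(1/0.0590 − 1) = 975.0 × 15.95 = 15.6 kΩ.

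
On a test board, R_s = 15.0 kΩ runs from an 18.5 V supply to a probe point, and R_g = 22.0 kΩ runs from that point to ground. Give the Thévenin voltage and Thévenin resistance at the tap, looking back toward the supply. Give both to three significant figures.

V_th is the open-circuit tap voltage: 18.5 × 22.0/(15.0 + 22.0) = 11.0 V.
With the supply zeroed, R_s and R_g appear in parallel from the tap: R_th = R_s‖R_g = (15.0 × 22.0)/37.00 = 8.92 kΩ.

V_th = 11.0 V, R_th = 8.92 kΩ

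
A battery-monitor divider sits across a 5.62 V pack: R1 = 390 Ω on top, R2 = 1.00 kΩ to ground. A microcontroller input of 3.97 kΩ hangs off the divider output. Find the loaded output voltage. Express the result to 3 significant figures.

V_out ≈ 3.78 V

The load sits in parallel with R2: R2‖R_L = (1000 × 3970) / (1000 + 3970) = 798.8 Ω.
V_out = 5.62 × 798.8 / (390 + 798.8) = 5.62 × 798.8/1189 = 3.78 V.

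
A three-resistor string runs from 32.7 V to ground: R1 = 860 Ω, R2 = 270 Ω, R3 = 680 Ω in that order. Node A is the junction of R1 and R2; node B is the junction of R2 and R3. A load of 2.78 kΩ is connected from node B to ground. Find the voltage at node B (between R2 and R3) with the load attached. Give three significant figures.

V ≈ 10.7 V

At node B, R3 is in parallel with the load: R3‖R_L = 546.4 Ω.
Below node A the resistance is R2 + (R3‖R_L) = 816.4 Ω, so V_A = 32.7 × 816.4/1676 = 15.92 V.
Then V_B = V_A × (R3‖R_L)/(R2 + R3‖R_L) = 15.92 × 546.4/816.4 = 10.7 V.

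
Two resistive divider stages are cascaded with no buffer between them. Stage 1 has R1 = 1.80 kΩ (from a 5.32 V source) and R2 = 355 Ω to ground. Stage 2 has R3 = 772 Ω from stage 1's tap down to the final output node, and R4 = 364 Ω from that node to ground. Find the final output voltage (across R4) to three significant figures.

Stage 2 presents R3+R4 = 1136 Ω as a load on stage 1's tap.
Stage 1's lower leg becomes R2‖(R3+R4) = 270.5 Ω, so V_mid = 5.32 × 270.5/2070 = 0.6950 V.
Stage 2 is itself unloaded: V_out = V_mid × R4/(R3+R4) = 0.6950 × 364/1136 = 0.223 V.

V_out ≈ 0.223 V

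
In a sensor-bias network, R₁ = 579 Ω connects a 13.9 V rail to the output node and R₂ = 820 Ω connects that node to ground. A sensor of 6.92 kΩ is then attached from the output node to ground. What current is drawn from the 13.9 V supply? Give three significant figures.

I ≈ 10.6 mA

R₂‖R_L = 733.1 Ω, so the source sees R₁ + R₂‖R_L = 1312 Ω.
I = 13.9 V / 1312 Ω = 10.6 mA.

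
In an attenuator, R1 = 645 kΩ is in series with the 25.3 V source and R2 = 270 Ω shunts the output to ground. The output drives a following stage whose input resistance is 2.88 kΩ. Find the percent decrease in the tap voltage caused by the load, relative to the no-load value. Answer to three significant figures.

The divider's output (Thévenin) resistance is R1‖R2 = 269.9 Ω.
Fractional drop under load = R_th/(R_th + R_L) = 269.9 / (269.9 + 2880) = 0.08568.
So the output falls by 8.57 %.

8.57 %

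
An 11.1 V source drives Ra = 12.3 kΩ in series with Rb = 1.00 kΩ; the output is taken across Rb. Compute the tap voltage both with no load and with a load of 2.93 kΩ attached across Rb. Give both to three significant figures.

Unloaded: 0.835 V; loaded: 0.634 V

Open-circuit: V = 11.1 × 1.00/(12.3 + 1.00) = 0.835 V.
With the load, Rb becomes Rb‖R_L = 0.7455 kΩ, so V = 11.1 × 0.7455/13.05 = 0.634 V.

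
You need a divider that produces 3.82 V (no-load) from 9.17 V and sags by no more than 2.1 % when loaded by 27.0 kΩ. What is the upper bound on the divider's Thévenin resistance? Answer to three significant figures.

Loading drop = R_th/(R_th + R_L) ≤ 0.0210, so R_th ≤ R_L · ε/(1−ε) = 27.0 kΩ × 0.0210/0.9790 = 579 Ω.
(Any R1, R2 with R2/(R1+R2) = 0.417 and R1‖R2 ≤ 579 Ω will meet the spec.)

R_th ≤ 579 Ω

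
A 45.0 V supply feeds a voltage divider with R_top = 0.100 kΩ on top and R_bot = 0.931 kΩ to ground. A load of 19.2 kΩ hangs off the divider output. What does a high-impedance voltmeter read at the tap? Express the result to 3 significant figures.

The load sits in parallel with R_bot: R_bot‖R_L = (931 × 19200) / (931 + 19200) = 887.9 Ω.
V_out = 45.0 × 887.9 / (100 + 887.9) = 45.0 × 887.9/987.9 = 40.4 V.

V_out ≈ 40.4 V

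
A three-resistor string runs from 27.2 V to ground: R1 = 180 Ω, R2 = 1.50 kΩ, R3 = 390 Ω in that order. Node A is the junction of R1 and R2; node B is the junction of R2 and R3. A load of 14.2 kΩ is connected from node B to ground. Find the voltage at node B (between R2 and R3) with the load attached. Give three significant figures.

V ≈ 5.01 V

At node B, R3 is in parallel with the load: R3‖R_L = 379.6 Ω.
Below node A the resistance is R2 + (R3‖R_L) = 1880 Ω, so V_A = 27.2 × 1880/2060 = 24.82 V.
Then V_B = V_A × (R3‖R_L)/(R2 + R3‖R_L) = 24.82 × 379.6/1880 = 5.01 V.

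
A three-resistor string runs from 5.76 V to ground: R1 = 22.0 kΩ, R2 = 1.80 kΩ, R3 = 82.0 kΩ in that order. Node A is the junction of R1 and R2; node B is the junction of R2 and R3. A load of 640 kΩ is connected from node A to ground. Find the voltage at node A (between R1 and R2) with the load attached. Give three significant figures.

Below node A the series string R2+R3 = 83.80 kΩ sits in parallel with the 640 kΩ load: 74.10 kΩ.
V_A = 5.76 × 74.10/(22.0 + 74.10) = 4.44 V.

V ≈ 4.44 V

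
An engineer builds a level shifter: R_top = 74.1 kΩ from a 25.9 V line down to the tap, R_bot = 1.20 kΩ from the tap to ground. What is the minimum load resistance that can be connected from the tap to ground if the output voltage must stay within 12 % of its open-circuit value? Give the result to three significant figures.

Output resistance R_th = R_top‖R_bot = (74.1 × 1.20)/75.30 = 1.181 kΩ.
The fractional drop is R_th/(R_th + R_L); requiring this ≤ 0.120 gives R_L ≥ R_th(1/0.120 − 1) = 1.181 × 7.333 = 8.66 kΩ.

R_L(min) ≈ 8.66 kΩ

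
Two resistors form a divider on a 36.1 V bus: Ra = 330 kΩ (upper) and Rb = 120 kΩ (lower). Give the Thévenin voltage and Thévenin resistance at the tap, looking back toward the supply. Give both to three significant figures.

V_th is the open-circuit tap voltage: 36.1 × 120/(330 + 120) = 9.63 V.
With the supply zeroed, Ra and Rb appear in parallel from the tap: R_th = Ra‖Rb = (330 × 120)/450.0 = 88.0 kΩ.

V_th = 9.63 V, R_th = 88.0 kΩ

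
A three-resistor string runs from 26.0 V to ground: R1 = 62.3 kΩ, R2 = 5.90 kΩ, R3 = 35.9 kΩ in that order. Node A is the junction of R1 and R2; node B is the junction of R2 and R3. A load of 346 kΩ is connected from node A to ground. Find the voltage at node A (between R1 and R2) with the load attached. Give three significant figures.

V ≈ 9.74 V

Below node A the series string R2+R3 = 41.80 kΩ sits in parallel with the 346 kΩ load: 37.29 kΩ.
V_A = 26.0 × 37.29/(62.3 + 37.29) = 9.74 V.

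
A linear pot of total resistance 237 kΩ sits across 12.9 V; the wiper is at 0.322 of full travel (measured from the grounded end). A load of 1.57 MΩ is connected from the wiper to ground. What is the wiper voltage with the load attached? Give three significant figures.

The wiper splits the pot into (1−α)R = 160.7 kΩ above and αR = 76.31 kΩ below.
Lower section ‖ load = 72.78 kΩ.
V_wiper = 12.9 × 72.78/(160.7 + 72.78) = 4.02 V.

V ≈ 4.02 V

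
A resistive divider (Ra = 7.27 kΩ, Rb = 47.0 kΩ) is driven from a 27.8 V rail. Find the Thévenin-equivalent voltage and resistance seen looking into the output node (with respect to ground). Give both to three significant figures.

V_th = 24.1 V, R_th = 6.30 kΩ

V_th is the open-circuit tap voltage: 27.8 × 47.0/(7.27 + 47.0) = 24.1 V.
With the supply zeroed, Ra and Rb appear in parallel from the tap: R_th = Ra‖Rb = (7.27 × 47.0)/54.27 = 6.30 kΩ.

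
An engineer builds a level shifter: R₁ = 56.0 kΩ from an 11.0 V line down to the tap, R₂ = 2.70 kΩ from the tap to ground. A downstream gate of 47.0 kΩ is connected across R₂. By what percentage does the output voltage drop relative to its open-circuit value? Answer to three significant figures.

5.20 %

The divider's output (Thévenin) resistance is R₁‖R₂ = 2.576 kΩ.
Fractional drop under load = R_th/(R_th + R_L) = 2.576 / (2.576 + 47.0) = 0.05196.
So the output falls by 5.20 %.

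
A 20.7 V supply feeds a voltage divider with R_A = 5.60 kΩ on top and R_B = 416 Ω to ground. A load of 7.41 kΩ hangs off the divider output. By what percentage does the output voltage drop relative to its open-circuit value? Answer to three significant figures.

4.97 %

The divider's output (Thévenin) resistance is R_A‖R_B = 387.2 Ω.
Fractional drop under load = R_th/(R_th + R_L) = 387.2 / (387.2 + 7410) = 0.04966.
So the output falls by 4.97 %.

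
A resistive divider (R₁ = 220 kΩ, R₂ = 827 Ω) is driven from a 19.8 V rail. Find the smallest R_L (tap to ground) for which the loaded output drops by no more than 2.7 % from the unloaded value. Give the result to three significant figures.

R_L(min) ≈ 29.7 kΩ

Output resistance R_th = R₁‖R₂ = (220000 × 827)/220800 = 823.9 Ω.
The fractional drop is R_th/(R_th + R_L); requiring this ≤ 0.0270 gives R_L ≥ R_th(1/0.0270 − 1) = 823.9 × 36.04 = 29.7 kΩ.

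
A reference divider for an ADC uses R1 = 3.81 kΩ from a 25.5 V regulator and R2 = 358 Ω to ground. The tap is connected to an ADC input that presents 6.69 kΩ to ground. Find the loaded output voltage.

V_out ≈ 2.09 V

The load sits in parallel with R2: R2‖R_L = (358 × 6690) / (358 + 6690) = 339.8 Ω.
V_out = 25.5 × 339.8 / (3810 + 339.8) = 25.5 × 339.8/4150 = 2.09 V.
(Unloaded it would have been 2.19 V.)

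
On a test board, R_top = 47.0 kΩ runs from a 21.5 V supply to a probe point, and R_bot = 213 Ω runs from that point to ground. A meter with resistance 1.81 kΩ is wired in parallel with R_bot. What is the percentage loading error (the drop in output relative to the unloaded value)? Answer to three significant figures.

10.5 %

The divider's output (Thévenin) resistance is R_top‖R_bot = 212.0 Ω.
Fractional drop under load = R_th/(R_th + R_L) = 212.0 / (212.0 + 1810) = 0.1049.
So the output falls by 10.5 %.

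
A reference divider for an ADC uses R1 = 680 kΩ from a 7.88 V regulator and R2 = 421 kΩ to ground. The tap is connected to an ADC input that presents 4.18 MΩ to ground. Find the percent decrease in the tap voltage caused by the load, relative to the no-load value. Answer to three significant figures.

5.86 %

The divider's output (Thévenin) resistance is R1‖R2 = 260.0 kΩ.
Fractional drop under load = R_th/(R_th + R_L) = 260.0 / (260.0 + 4180) = 0.05856.
So the output falls by 5.86 %.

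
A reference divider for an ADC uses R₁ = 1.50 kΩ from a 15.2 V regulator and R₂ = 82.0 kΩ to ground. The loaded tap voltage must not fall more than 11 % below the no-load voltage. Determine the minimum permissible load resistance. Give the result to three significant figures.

Output resistance R_th = R₁‖R₂ = (1.50 × 82.0)/83.50 = 1.473 kΩ.
The fractional drop is R_th/(R_th + R_L); requiring this ≤ 0.110 gives R_L ≥ R_th(1/0.110 − 1) = 1.473 × 8.091 = 11.9 kΩ.

R_L(min) ≈ 11.9 kΩ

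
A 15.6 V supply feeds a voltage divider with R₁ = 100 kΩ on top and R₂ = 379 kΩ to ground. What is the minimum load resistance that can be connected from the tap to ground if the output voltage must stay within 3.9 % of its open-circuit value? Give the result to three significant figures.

R_L(min) ≈ 1.95 MΩ

Output resistance R_th = R₁‖R₂ = (100 × 379)/479.0 = 79.12 kΩ.
The fractional drop is R_th/(R_th + R_L); requiring this ≤ 0.0390 gives R_L ≥ R_th(1/0.0390 − 1) = 79.12 × 24.64 = 1.95 MΩ.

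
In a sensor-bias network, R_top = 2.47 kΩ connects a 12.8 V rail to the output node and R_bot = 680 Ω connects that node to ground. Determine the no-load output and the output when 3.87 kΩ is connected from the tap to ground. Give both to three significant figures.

Unloaded: 2.76 V; loaded: 2.43 V

Open-circuit: V = 12.8 × 680/(2470 + 680) = 2.76 V.
With the load, R_bot becomes R_bot‖R_L = 578.4 Ω, so V = 12.8 × 578.4/3048 = 2.43 V.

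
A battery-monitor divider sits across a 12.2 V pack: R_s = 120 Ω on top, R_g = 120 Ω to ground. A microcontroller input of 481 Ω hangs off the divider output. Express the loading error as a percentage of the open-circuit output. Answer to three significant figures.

The divider's output (Thévenin) resistance is R_s‖R_g = 60.00 Ω.
Fractional drop under load = R_th/(R_th + R_L) = 60.00 / (60.00 + 481) = 0.1109.
So the output falls by 11.1 %.

11.1 %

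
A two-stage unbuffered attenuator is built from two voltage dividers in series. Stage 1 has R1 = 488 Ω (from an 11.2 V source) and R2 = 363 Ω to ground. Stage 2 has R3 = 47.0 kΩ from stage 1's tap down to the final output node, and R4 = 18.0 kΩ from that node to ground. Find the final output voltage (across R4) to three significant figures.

V_out ≈ 1.32 V

Stage 2 presents R3+R4 = 65000 Ω as a load on stage 1's tap.
Stage 1's lower leg becomes R2‖(R3+R4) = 361.0 Ω, so V_mid = 11.2 × 361.0/849.0 = 4.762 V.
Stage 2 is itself unloaded: V_out = V_mid × R4/(R3+R4) = 4.762 × 18000/65000 = 1.32 V.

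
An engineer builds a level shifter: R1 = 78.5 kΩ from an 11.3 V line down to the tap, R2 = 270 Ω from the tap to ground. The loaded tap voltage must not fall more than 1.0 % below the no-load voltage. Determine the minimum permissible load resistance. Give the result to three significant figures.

Output resistance R_th = R1‖R2 = (78500 × 270)/78770 = 269.1 Ω.
The fractional drop is R_th/(R_th + R_L); requiring this ≤ 0.0100 gives R_L ≥ R_th(1/0.0100 − 1) = 269.1 × 99.00 = 26.6 kΩ.

R_L(min) ≈ 26.6 kΩ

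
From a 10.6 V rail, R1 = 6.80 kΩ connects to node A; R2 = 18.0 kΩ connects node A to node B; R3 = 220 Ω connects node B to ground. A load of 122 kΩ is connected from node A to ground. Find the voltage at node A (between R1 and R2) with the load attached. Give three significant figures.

Below node A the series string R2+R3 = 18220 Ω sits in parallel with the 122000 Ω load: 15850 Ω.
V_A = 10.6 × 15850/(6800 + 15850) = 7.42 V.

V ≈ 7.42 V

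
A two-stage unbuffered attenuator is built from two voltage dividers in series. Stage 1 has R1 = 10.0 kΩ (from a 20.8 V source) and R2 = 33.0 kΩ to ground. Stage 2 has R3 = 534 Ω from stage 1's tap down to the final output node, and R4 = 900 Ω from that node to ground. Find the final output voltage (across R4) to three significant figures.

V_out ≈ 1.58 V

Stage 2 presents R3+R4 = 1434 Ω as a load on stage 1's tap.
Stage 1's lower leg becomes R2‖(R3+R4) = 1374 Ω, so V_mid = 20.8 × 1374/11370 = 2.513 V.
Stage 2 is itself unloaded: V_out = V_mid × R4/(R3+R4) = 2.513 × 900/1434 = 1.58 V.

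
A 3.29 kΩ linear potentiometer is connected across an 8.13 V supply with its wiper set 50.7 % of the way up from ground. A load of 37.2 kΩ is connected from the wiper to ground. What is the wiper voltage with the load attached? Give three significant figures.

The wiper splits the pot into (1−α)R = 1.622 kΩ above and αR = 1.668 kΩ below.
Lower section ‖ load = 1.596 kΩ.
V_wiper = 8.13 × 1.596/(1.622 + 1.596) = 4.03 V.

V ≈ 4.03 V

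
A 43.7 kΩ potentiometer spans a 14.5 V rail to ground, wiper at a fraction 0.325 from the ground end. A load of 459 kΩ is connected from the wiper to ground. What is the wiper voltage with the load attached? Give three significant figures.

V ≈ 4.62 V

The wiper splits the pot into (1−α)R = 29.50 kΩ above and αR = 14.20 kΩ below.
Lower section ‖ load = 13.78 kΩ.
V_wiper = 14.5 × 13.78/(29.50 + 13.78) = 4.62 V.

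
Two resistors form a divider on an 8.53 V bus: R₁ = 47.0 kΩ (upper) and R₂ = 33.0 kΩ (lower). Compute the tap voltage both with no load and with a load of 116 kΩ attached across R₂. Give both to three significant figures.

Unloaded: 3.52 V; loaded: 3.01 V

Open-circuit: V = 8.53 × 33.0/(47.0 + 33.0) = 3.52 V.
With the load, R₂ becomes R₂‖R_L = 25.69 kΩ, so V = 8.53 × 25.69/72.69 = 3.01 V.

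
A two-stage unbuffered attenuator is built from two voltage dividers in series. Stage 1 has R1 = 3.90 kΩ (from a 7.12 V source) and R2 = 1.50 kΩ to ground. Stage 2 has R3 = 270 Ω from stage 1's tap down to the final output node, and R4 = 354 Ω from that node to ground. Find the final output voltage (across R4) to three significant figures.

Stage 2 presents R3+R4 = 624.0 Ω as a load on stage 1's tap.
Stage 1's lower leg becomes R2‖(R3+R4) = 440.7 Ω, so V_mid = 7.12 × 440.7/4341 = 0.7228 V.
Stage 2 is itself unloaded: V_out = V_mid × R4/(R3+R4) = 0.7228 × 354/624.0 = 0.410 V.

V_out ≈ 0.410 V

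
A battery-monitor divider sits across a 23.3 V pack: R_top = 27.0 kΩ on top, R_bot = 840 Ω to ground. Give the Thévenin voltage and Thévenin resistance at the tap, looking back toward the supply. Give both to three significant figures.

V_th = 0.703 V, R_th = 815 Ω

V_th is the open-circuit tap voltage: 23.3 × 840/(27000 + 840) = 0.703 V.
With the supply zeroed, R_top and R_bot appear in parallel from the tap: R_th = R_top‖R_bot = (27000 × 840)/27840 = 815 Ω.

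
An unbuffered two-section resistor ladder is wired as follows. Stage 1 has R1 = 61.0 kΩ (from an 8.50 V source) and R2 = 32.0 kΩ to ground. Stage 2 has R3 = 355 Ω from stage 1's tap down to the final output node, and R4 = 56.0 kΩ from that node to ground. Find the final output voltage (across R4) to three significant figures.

V_out ≈ 2.12 V

Stage 2 presents R3+R4 = 56360 Ω as a load on stage 1's tap.
Stage 1's lower leg becomes R2‖(R3+R4) = 20410 Ω, so V_mid = 8.50 × 20410/81410 = 2.131 V.
Stage 2 is itself unloaded: V_out = V_mid × R4/(R3+R4) = 2.131 × 56000/56360 = 2.12 V.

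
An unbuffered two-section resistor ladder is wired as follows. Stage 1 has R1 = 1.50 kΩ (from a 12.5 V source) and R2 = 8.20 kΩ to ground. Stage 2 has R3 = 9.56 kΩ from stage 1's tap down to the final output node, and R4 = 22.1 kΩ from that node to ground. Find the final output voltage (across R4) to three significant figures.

Stage 2 presents R3+R4 = 31.66 kΩ as a load on stage 1's tap.
Stage 1's lower leg becomes R2‖(R3+R4) = 6.513 kΩ, so V_mid = 12.5 × 6.513/8.013 = 10.16 V.
Stage 2 is itself unloaded: V_out = V_mid × R4/(R3+R4) = 10.16 × 22.1/31.66 = 7.09 V.

V_out ≈ 7.09 V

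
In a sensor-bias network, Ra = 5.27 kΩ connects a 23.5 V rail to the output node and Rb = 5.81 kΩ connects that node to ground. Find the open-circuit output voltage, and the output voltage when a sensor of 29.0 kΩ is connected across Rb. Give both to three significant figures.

Unloaded: 12.3 V; loaded: 11.3 V

Open-circuit: V = 23.5 × 5.81/(5.27 + 5.81) = 12.3 V.
With the load, Rb becomes Rb‖R_L = 4.840 kΩ, so V = 23.5 × 4.840/10.11 = 11.3 V.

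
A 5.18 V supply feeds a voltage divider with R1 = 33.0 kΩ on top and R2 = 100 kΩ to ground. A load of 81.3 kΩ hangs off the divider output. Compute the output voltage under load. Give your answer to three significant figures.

V_out ≈ 2.98 V

The load sits in parallel with R2: R2‖R_L = (100 × 81.3) / (100 + 81.3) = 44.84 kΩ.
V_out = 5.18 × 44.84 / (33.0 + 44.84) = 5.18 × 44.84/77.84 = 2.98 V.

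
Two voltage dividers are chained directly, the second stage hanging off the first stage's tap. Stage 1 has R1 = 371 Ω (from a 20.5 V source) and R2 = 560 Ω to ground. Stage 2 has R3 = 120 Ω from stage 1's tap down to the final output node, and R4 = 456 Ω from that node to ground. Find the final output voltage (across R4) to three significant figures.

V_out ≈ 7.04 V

Stage 2 presents R3+R4 = 576.0 Ω as a load on stage 1's tap.
Stage 1's lower leg becomes R2‖(R3+R4) = 283.9 Ω, so V_mid = 20.5 × 283.9/654.9 = 8.888 V.
Stage 2 is itself unloaded: V_out = V_mid × R4/(R3+R4) = 8.888 × 456/576.0 = 7.04 V.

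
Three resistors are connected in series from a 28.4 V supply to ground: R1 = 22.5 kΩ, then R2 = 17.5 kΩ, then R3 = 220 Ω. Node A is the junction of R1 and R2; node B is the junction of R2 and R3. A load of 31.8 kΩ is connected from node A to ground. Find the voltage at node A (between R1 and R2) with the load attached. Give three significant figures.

Below node A the series string R2+R3 = 17720 Ω sits in parallel with the 31800 Ω load: 11380 Ω.
V_A = 28.4 × 11380/(22500 + 11380) = 9.54 V.

V ≈ 9.54 V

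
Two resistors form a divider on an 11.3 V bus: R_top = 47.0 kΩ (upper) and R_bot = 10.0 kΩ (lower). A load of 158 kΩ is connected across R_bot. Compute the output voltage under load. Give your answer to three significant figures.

The load sits in parallel with R_bot: R_bot‖R_L = (10.0 × 158) / (10.0 + 158) = 9.405 kΩ.
V_out = 11.3 × 9.405 / (47.0 + 9.405) = 11.3 × 9.405/56.40 = 1.88 V.

V_out ≈ 1.88 V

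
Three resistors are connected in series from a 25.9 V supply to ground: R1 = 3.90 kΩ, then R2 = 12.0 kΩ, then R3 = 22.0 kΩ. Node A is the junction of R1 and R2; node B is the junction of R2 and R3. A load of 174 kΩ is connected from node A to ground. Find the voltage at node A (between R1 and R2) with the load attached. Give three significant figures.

Below node A the series string R2+R3 = 34.00 kΩ sits in parallel with the 174 kΩ load: 28.44 kΩ.
V_A = 25.9 × 28.44/(3.90 + 28.44) = 22.8 V.

V ≈ 22.8 V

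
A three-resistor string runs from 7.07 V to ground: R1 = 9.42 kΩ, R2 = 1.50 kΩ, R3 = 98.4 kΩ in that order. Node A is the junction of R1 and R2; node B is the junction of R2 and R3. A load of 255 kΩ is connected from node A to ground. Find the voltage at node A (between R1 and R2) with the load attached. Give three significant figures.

V ≈ 6.25 V

Below node A the series string R2+R3 = 99.90 kΩ sits in parallel with the 255 kΩ load: 71.78 kΩ.
V_A = 7.07 × 71.78/(9.42 + 71.78) = 6.25 V.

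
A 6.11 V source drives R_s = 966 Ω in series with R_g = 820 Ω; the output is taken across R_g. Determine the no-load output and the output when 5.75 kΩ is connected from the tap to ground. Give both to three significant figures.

Unloaded: 2.81 V; loaded: 2.60 V

Open-circuit: V = 6.11 × 820/(966 + 820) = 2.81 V.
With the load, R_g becomes R_g‖R_L = 717.7 Ω, so V = 6.11 × 717.7/1684 = 2.60 V.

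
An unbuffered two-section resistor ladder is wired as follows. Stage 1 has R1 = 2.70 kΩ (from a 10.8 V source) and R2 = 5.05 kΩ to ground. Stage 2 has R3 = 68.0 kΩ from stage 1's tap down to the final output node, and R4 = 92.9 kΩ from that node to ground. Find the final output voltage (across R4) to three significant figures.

Stage 2 presents R3+R4 = 160.9 kΩ as a load on stage 1's tap.
Stage 1's lower leg becomes R2‖(R3+R4) = 4.896 kΩ, so V_mid = 10.8 × 4.896/7.596 = 6.961 V.
Stage 2 is itself unloaded: V_out = V_mid × R4/(R3+R4) = 6.961 × 92.9/160.9 = 4.02 V.

V_out ≈ 4.02 V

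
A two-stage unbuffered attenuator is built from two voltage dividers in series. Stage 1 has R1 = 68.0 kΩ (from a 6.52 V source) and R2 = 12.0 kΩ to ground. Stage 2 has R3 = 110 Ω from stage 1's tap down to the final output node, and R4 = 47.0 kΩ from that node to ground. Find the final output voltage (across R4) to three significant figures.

V_out ≈ 0.802 V

Stage 2 presents R3+R4 = 47110 Ω as a load on stage 1's tap.
Stage 1's lower leg becomes R2‖(R3+R4) = 9564 Ω, so V_mid = 6.52 × 9564/77560 = 0.8039 V.
Stage 2 is itself unloaded: V_out = V_mid × R4/(R3+R4) = 0.8039 × 47000/47110 = 0.802 V.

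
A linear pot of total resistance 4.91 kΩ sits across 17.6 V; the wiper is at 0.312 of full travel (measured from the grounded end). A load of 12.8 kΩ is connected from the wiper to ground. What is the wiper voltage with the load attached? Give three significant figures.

V ≈ 5.07 V

The wiper splits the pot into (1−α)R = 3.378 kΩ above and αR = 1.532 kΩ below.
Lower section ‖ load = 1.368 kΩ.
V_wiper = 17.6 × 1.368/(3.378 + 1.368) = 5.07 V.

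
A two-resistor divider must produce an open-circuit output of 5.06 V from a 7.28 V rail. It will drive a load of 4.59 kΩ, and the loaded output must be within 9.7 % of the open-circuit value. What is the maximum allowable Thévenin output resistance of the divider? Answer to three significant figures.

R_th ≤ 493 Ω

Loading drop = R_th/(R_th + R_L) ≤ 0.0970, so R_th ≤ R_L · ε/(1−ε) = 4.59 kΩ × 0.0970/0.9030 = 493 Ω.
(Any R1, R2 with R2/(R1+R2) = 0.695 and R1‖R2 ≤ 493 Ω will meet the spec.)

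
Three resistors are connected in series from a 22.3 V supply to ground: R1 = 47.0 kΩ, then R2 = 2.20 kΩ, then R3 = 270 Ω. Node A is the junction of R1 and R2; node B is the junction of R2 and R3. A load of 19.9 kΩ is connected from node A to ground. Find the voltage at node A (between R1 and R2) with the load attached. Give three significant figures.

V ≈ 0.996 V

Below node A the series string R2+R3 = 2470 Ω sits in parallel with the 19900 Ω load: 2197 Ω.
V_A = 22.3 × 2197/(47000 + 2197) = 0.996 V.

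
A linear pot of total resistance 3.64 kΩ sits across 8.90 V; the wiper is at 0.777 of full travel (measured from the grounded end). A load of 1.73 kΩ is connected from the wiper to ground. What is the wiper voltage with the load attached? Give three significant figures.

The wiper splits the pot into (1−α)R = 811.7 Ω above and αR = 2828 Ω below.
Lower section ‖ load = 1073 Ω.
V_wiper = 8.90 × 1073/(811.7 + 1073) = 5.07 V.

V ≈ 5.07 V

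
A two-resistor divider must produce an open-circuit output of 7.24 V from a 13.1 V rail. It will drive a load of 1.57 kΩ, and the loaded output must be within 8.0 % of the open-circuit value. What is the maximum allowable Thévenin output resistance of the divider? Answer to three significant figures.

Loading drop = R_th/(R_th + R_L) ≤ 0.0800, so R_th ≤ R_L · ε/(1−ε) = 1.57 kΩ × 0.0800/0.9200 = 137 Ω.
(Any R1, R2 with R2/(R1+R2) = 0.553 and R1‖R2 ≤ 137 Ω will meet the spec.)

R_th ≤ 137 Ω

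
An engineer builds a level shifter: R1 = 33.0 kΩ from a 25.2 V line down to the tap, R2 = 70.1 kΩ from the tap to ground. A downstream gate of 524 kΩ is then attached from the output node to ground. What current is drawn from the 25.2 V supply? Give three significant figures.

I ≈ 0.266 mA

R2‖R_L = 61.83 kΩ, so the source sees R1 + R2‖R_L = 94.83 kΩ.
I = 25.2 V / 94.83 kΩ = 0.266 mA.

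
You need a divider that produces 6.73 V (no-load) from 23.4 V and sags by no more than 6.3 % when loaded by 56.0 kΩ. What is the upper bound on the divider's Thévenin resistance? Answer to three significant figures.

Loading drop = R_th/(R_th + R_L) ≤ 0.0630, so R_th ≤ R_L · ε/(1−ε) = 56.0 kΩ × 0.0630/0.9370 = 3.77 kΩ.
(Any R1, R2 with R2/(R1+R2) = 0.288 and R1‖R2 ≤ 3.77 kΩ will meet the spec.)

R_th ≤ 3.77 kΩ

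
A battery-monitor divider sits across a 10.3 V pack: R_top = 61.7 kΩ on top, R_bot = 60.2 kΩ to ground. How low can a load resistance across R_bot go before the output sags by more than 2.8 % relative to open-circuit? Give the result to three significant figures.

Output resistance R_th = R_top‖R_bot = (61.7 × 60.2)/121.9 = 30.47 kΩ.
The fractional drop is R_th/(R_th + R_L); requiring this ≤ 0.0280 gives R_L ≥ R_th(1/0.0280 − 1) = 30.47 × 34.71 = 1.06 MΩ.

R_L(min) ≈ 1.06 MΩ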